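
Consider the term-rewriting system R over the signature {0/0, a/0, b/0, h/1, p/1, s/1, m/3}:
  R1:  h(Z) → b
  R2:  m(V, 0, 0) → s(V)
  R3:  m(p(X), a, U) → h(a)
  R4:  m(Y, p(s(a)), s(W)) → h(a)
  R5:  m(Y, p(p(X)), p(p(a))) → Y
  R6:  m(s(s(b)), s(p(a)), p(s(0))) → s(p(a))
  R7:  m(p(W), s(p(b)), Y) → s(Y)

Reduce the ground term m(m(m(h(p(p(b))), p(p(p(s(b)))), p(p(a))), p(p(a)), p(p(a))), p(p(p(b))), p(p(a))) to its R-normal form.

b

1. m(m(m(h(p(p(b))), p(p(p(s(b)))), p(p(a))), p(p(a)), p(p(a))), p(p(p(b))), p(p(a)))  →  m(m(h(p(p(b))), p(p(p(s(b)))), p(p(a))), p(p(a)), p(p(a)))   [R5 at ε]
2. m(m(h(p(p(b))), p(p(p(s(b)))), p(p(a))), p(p(a)), p(p(a)))  →  m(h(p(p(b))), p(p(p(s(b)))), p(p(a)))   [R5 at ε]
3. m(h(p(p(b))), p(p(p(s(b)))), p(p(a)))  →  h(p(p(b)))   [R5 at ε]
4. h(p(p(b)))  →  b   [R1 at ε]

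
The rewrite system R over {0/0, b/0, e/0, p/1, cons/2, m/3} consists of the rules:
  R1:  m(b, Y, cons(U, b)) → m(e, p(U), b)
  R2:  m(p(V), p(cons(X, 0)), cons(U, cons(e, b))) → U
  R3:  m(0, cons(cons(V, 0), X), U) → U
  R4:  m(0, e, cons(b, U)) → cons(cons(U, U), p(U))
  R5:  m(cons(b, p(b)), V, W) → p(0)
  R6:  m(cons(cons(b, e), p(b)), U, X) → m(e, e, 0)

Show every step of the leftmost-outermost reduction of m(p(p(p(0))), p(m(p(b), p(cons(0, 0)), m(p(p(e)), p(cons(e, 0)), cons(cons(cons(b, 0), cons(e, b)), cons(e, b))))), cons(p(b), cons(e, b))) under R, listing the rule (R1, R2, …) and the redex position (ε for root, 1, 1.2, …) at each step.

1. m(p(p(p(0))), p(m(p(b), p(cons(0, 0)), m(p(p(e)), p(cons(e, 0)), cons(cons(cons(b, 0), cons(e, b)), cons(e, b))))), cons(p(b), cons(e, b)))  →  m(p(p(p(0))), p(m(p(b), p(cons(0, 0)), cons(cons(b, 0), cons(e, b)))), cons(p(b), cons(e, b)))   [R2 at 2.1.3]
2. m(p(p(p(0))), p(m(p(b), p(cons(0, 0)), cons(cons(b, 0), cons(e, b)))), cons(p(b), cons(e, b)))  →  m(p(p(p(0))), p(cons(b, 0)), cons(p(b), cons(e, b)))   [R2 at 2.1]
3. m(p(p(p(0))), p(cons(b, 0)), cons(p(b), cons(e, b)))  →  p(b)   [R2 at ε]

p(b)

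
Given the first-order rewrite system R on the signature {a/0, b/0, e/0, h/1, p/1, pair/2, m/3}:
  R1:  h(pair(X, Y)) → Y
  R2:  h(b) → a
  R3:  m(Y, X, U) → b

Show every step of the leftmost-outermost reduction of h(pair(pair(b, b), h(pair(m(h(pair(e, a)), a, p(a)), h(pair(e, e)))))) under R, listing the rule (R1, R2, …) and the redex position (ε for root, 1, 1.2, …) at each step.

e

1. h(pair(pair(b, b), h(pair(m(h(pair(e, a)), a, p(a)), h(pair(e, e))))))  →  h(pair(m(h(pair(e, a)), a, p(a)), h(pair(e, e))))   [R1 at ε]
2. h(pair(m(h(pair(e, a)), a, p(a)), h(pair(e, e))))  →  h(pair(e, e))   [R1 at ε]
3. h(pair(e, e))  →  e   [R1 at ε]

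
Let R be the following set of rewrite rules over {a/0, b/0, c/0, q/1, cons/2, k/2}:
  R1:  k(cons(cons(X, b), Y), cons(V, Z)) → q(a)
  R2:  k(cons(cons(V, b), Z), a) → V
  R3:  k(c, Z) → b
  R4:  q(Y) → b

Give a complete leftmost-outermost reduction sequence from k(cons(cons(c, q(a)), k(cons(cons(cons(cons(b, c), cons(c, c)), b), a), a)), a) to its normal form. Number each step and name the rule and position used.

c

1. k(cons(cons(c, q(a)), k(cons(cons(cons(cons(b, c), cons(c, c)), b), a), a)), a)  →  k(cons(cons(c, b), k(cons(cons(cons(cons(b, c), cons(c, c)), b), a), a)), a)   [R4 at 1.1.2]
2. k(cons(cons(c, b), k(cons(cons(cons(cons(b, c), cons(c, c)), b), a), a)), a)  →  c   [R2 at ε]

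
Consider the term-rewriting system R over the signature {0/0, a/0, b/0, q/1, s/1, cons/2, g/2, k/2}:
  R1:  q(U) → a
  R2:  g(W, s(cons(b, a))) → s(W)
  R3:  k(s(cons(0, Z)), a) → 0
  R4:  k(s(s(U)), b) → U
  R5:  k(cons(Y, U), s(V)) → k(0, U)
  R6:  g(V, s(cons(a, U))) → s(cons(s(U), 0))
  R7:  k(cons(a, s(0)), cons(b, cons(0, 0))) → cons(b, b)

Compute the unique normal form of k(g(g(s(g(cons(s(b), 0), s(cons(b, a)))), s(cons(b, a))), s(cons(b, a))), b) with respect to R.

s(s(cons(s(b), 0)))

1. k(g(g(s(g(cons(s(b), 0), s(cons(b, a)))), s(cons(b, a))), s(cons(b, a))), b)  →  k(s(g(s(g(cons(s(b), 0), s(cons(b, a)))), s(cons(b, a)))), b)   [R2 at 1]
2. k(s(g(s(g(cons(s(b), 0), s(cons(b, a)))), s(cons(b, a)))), b)  →  k(s(s(s(g(cons(s(b), 0), s(cons(b, a)))))), b)   [R2 at 1.1]
3. k(s(s(s(g(cons(s(b), 0), s(cons(b, a)))))), b)  →  s(g(cons(s(b), 0), s(cons(b, a))))   [R4 at ε]
4. s(g(cons(s(b), 0), s(cons(b, a))))  →  s(s(cons(s(b), 0)))   [R2 at 1]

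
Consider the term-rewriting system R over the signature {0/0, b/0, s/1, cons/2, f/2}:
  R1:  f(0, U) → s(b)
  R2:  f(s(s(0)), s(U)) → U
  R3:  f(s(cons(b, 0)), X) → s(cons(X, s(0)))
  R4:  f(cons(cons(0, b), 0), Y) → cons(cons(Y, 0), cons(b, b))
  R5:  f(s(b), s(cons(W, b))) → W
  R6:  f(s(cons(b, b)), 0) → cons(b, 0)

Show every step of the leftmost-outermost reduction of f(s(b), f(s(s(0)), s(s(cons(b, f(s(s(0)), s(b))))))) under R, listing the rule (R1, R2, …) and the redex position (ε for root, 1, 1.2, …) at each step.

b

1. f(s(b), f(s(s(0)), s(s(cons(b, f(s(s(0)), s(b)))))))  →  f(s(b), s(cons(b, f(s(s(0)), s(b)))))   [R2 at 2]
2. f(s(b), s(cons(b, f(s(s(0)), s(b)))))  →  f(s(b), s(cons(b, b)))   [R2 at 2.1.2]
3. f(s(b), s(cons(b, b)))  →  b   [R5 at ε]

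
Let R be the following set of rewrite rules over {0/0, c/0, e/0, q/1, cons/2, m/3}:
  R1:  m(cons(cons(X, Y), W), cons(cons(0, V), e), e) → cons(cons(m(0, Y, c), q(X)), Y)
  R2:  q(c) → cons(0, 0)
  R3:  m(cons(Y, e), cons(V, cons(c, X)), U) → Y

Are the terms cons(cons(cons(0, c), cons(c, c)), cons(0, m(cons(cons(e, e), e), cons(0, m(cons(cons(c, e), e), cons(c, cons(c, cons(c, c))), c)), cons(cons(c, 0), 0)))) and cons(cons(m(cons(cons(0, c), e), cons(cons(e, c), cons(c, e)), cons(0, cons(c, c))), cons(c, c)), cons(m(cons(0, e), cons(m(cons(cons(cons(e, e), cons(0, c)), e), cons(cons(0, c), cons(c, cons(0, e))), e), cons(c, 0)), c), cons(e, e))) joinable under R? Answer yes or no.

yes — NF(t₁) = cons(cons(cons(0, c), cons(c, c)), cons(0, cons(e, e))), NF(t₂) = cons(cons(cons(0, c), cons(c, c)), cons(0, cons(e, e)))

Reduce t₁ = cons(cons(cons(0, c), cons(c, c)), cons(0, m(cons(cons(e, e), e), cons(0, m(cons(cons(c, e), e), cons(c, cons(c, cons(c, c))), c)), cons(cons(c, 0), 0)))):
1. cons(cons(cons(0, c), cons(c, c)), cons(0, m(cons(cons(e, e), e), cons(0, m(cons(cons(c, e), e), cons(c, cons(c, cons(c, c))), c)), cons(cons(c, 0), 0))))  →  cons(cons(cons(0, c), cons(c, c)), cons(0, m(cons(cons(e, e), e), cons(0, cons(c, e)), cons(cons(c, 0), 0))))   [R3 at 2.2.2.2]
2. cons(cons(cons(0, c), cons(c, c)), cons(0, m(cons(cons(e, e), e), cons(0, cons(c, e)), cons(cons(c, 0), 0))))  →  cons(cons(cons(0, c), cons(c, c)), cons(0, cons(e, e)))   [R3 at 2.2]

Reduce t₂ = cons(cons(m(cons(cons(0, c), e), cons(cons(e, c), cons(c, e)), cons(0, cons(c, c))), cons(c, c)), cons(m(cons(0, e), cons(m(cons(cons(cons(e, e), cons(0, c)), e), cons(cons(0, c), cons(c, cons(0, e))), e), cons(c, 0)), c), cons(e, e))):
1. cons(cons(m(cons(cons(0, c), e), cons(cons(e, c), cons(c, e)), cons(0, cons(c, c))), cons(c, c)), cons(m(cons(0, e), cons(m(cons(cons(cons(e, e), cons(0, c)), e), cons(cons(0, c), cons(c, cons(0, e))), e), cons(c, 0)), c), cons(e, e)))  →  cons(cons(cons(0, c), cons(c, c)), cons(m(cons(0, e), cons(m(cons(cons(cons(e, e), cons(0, c)), e), cons(cons(0, c), cons(c, cons(0, e))), e), cons(c, 0)), c), cons(e, e)))   [R3 at 1.1]
2. cons(cons(cons(0, c), cons(c, c)), cons(m(cons(0, e), cons(m(cons(cons(cons(e, e), cons(0, c)), e), cons(cons(0, c), cons(c, cons(0, e))), e), cons(c, 0)), c), cons(e, e)))  →  cons(cons(cons(0, c), cons(c, c)), cons(0, cons(e, e)))   [R3 at 2.1]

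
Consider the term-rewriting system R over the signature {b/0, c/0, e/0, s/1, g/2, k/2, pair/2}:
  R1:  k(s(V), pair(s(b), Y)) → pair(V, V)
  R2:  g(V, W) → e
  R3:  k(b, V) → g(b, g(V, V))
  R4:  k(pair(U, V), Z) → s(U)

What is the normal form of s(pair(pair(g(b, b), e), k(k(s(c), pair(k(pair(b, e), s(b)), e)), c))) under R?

1. s(pair(pair(g(b, b), e), k(k(s(c), pair(k(pair(b, e), s(b)), e)), c)))  →  s(pair(pair(e, e), k(k(s(c), pair(k(pair(b, e), s(b)), e)), c)))   [R2 at 1.1.1]
2. s(pair(pair(e, e), k(k(s(c), pair(k(pair(b, e), s(b)), e)), c)))  →  s(pair(pair(e, e), k(k(s(c), pair(s(b), e)), c)))   [R4 at 1.2.1.2.1]
3. s(pair(pair(e, e), k(k(s(c), pair(s(b), e)), c)))  →  s(pair(pair(e, e), k(pair(c, c), c)))   [R1 at 1.2.1]
4. s(pair(pair(e, e), k(pair(c, c), c)))  →  s(pair(pair(e, e), s(c)))   [R4 at 1.2]

s(pair(pair(e, e), s(c)))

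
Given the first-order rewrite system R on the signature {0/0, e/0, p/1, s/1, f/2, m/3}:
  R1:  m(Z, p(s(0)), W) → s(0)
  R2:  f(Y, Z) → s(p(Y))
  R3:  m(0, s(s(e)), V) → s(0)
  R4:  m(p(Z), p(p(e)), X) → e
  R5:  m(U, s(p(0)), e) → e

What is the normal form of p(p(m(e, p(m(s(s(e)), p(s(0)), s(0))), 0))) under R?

p(p(s(0)))

1. p(p(m(e, p(m(s(s(e)), p(s(0)), s(0))), 0)))  →  p(p(m(e, p(s(0)), 0)))   [R1 at 1.1.2.1]
2. p(p(m(e, p(s(0)), 0)))  →  p(p(s(0)))   [R1 at 1.1]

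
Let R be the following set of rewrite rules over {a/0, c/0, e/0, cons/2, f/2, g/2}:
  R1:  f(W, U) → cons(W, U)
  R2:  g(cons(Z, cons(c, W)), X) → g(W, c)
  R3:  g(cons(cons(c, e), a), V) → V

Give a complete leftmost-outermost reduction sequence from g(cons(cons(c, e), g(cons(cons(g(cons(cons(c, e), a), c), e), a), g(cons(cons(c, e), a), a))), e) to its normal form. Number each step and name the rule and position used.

e

1. g(cons(cons(c, e), g(cons(cons(g(cons(cons(c, e), a), c), e), a), g(cons(cons(c, e), a), a))), e)  →  g(cons(cons(c, e), g(cons(cons(c, e), a), g(cons(cons(c, e), a), a))), e)   [R3 at 1.2.1.1.1]
2. g(cons(cons(c, e), g(cons(cons(c, e), a), g(cons(cons(c, e), a), a))), e)  →  g(cons(cons(c, e), g(cons(cons(c, e), a), a)), e)   [R3 at 1.2]
3. g(cons(cons(c, e), g(cons(cons(c, e), a), a)), e)  →  g(cons(cons(c, e), a), e)   [R3 at 1.2]
4. g(cons(cons(c, e), a), e)  →  e   [R3 at ε]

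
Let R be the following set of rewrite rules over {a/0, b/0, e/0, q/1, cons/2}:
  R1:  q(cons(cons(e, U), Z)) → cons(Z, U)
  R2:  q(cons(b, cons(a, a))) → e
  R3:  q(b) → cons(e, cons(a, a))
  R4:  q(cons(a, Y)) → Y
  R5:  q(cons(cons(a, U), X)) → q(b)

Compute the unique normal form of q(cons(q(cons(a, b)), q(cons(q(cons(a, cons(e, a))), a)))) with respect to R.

1. q(cons(q(cons(a, b)), q(cons(q(cons(a, cons(e, a))), a))))  →  q(cons(b, q(cons(q(cons(a, cons(e, a))), a))))   [R4 at 1.1]
2. q(cons(b, q(cons(q(cons(a, cons(e, a))), a))))  →  q(cons(b, q(cons(cons(e, a), a))))   [R4 at 1.2.1.1]
3. q(cons(b, q(cons(cons(e, a), a))))  →  q(cons(b, cons(a, a)))   [R1 at 1.2]
4. q(cons(b, cons(a, a)))  →  e   [R2 at ε]

e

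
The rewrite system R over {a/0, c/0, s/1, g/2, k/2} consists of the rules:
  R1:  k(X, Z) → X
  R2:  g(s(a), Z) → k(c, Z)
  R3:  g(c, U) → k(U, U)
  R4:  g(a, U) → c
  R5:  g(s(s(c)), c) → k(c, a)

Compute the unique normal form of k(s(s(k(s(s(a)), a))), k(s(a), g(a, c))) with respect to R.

1. k(s(s(k(s(s(a)), a))), k(s(a), g(a, c)))  →  s(s(k(s(s(a)), a)))   [R1 at ε]
2. s(s(k(s(s(a)), a)))  →  s(s(s(s(a))))   [R1 at 1.1]

s(s(s(s(a))))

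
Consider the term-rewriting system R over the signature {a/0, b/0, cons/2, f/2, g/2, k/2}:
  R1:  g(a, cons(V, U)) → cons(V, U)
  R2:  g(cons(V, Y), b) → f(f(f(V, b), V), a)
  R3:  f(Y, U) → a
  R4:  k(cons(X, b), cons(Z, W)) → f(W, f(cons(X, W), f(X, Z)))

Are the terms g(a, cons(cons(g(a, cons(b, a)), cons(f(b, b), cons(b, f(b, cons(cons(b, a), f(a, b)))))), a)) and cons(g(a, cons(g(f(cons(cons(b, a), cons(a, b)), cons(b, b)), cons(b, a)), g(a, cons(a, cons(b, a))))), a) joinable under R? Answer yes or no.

yes — NF(t₁) = cons(cons(cons(b, a), cons(a, cons(b, a))), a), NF(t₂) = cons(cons(cons(b, a), cons(a, cons(b, a))), a)

Reduce t₁ = g(a, cons(cons(g(a, cons(b, a)), cons(f(b, b), cons(b, f(b, cons(cons(b, a), f(a, b)))))), a)):
1. g(a, cons(cons(g(a, cons(b, a)), cons(f(b, b), cons(b, f(b, cons(cons(b, a), f(a, b)))))), a))  →  cons(cons(g(a, cons(b, a)), cons(f(b, b), cons(b, f(b, cons(cons(b, a), f(a, b)))))), a)   [R1 at ε]
2. cons(cons(g(a, cons(b, a)), cons(f(b, b), cons(b, f(b, cons(cons(b, a), f(a, b)))))), a)  →  cons(cons(cons(b, a), cons(f(b, b), cons(b, f(b, cons(cons(b, a), f(a, b)))))), a)   [R1 at 1.1]
3. cons(cons(cons(b, a), cons(f(b, b), cons(b, f(b, cons(cons(b, a), f(a, b)))))), a)  →  cons(cons(cons(b, a), cons(a, cons(b, f(b, cons(cons(b, a), f(a, b)))))), a)   [R3 at 1.2.1]
4. cons(cons(cons(b, a), cons(a, cons(b, f(b, cons(cons(b, a), f(a, b)))))), a)  →  cons(cons(cons(b, a), cons(a, cons(b, a))), a)   [R3 at 1.2.2.2]

Reduce t₂ = cons(g(a, cons(g(f(cons(cons(b, a), cons(a, b)), cons(b, b)), cons(b, a)), g(a, cons(a, cons(b, a))))), a):
1. cons(g(a, cons(g(f(cons(cons(b, a), cons(a, b)), cons(b, b)), cons(b, a)), g(a, cons(a, cons(b, a))))), a)  →  cons(cons(g(f(cons(cons(b, a), cons(a, b)), cons(b, b)), cons(b, a)), g(a, cons(a, cons(b, a)))), a)   [R1 at 1]
2. cons(cons(g(f(cons(cons(b, a), cons(a, b)), cons(b, b)), cons(b, a)), g(a, cons(a, cons(b, a)))), a)  →  cons(cons(g(a, cons(b, a)), g(a, cons(a, cons(b, a)))), a)   [R3 at 1.1.1]
3. cons(cons(g(a, cons(b, a)), g(a, cons(a, cons(b, a)))), a)  →  cons(cons(cons(b, a), g(a, cons(a, cons(b, a)))), a)   [R1 at 1.1]
4. cons(cons(cons(b, a), g(a, cons(a, cons(b, a)))), a)  →  cons(cons(cons(b, a), cons(a, cons(b, a))), a)   [R1 at 1.2]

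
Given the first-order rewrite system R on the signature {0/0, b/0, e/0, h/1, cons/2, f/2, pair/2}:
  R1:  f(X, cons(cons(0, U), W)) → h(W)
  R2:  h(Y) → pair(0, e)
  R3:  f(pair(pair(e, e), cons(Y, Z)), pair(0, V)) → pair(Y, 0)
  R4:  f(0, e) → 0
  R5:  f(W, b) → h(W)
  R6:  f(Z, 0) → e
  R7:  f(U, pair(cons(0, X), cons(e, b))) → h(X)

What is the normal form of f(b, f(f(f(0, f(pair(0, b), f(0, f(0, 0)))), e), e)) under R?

1. f(b, f(f(f(0, f(pair(0, b), f(0, f(0, 0)))), e), e))  →  f(b, f(f(f(0, f(pair(0, b), f(0, e))), e), e))   [R6 at 2.1.1.2.2.2]
2. f(b, f(f(f(0, f(pair(0, b), f(0, e))), e), e))  →  f(b, f(f(f(0, f(pair(0, b), 0)), e), e))   [R4 at 2.1.1.2.2]
3. f(b, f(f(f(0, f(pair(0, b), 0)), e), e))  →  f(b, f(f(f(0, e), e), e))   [R6 at 2.1.1.2]
4. f(b, f(f(f(0, e), e), e))  →  f(b, f(f(0, e), e))   [R4 at 2.1.1]
5. f(b, f(f(0, e), e))  →  f(b, f(0, e))   [R4 at 2.1]
6. f(b, f(0, e))  →  f(b, 0)   [R4 at 2]
7. f(b, 0)  →  e   [R6 at ε]

e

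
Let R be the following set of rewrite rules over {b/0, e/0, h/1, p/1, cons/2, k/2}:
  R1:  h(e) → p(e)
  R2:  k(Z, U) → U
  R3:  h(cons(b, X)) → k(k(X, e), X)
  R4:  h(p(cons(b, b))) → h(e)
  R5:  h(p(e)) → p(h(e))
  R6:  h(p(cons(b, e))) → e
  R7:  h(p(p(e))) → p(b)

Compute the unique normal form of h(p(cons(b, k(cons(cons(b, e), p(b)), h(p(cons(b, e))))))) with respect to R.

1. h(p(cons(b, k(cons(cons(b, e), p(b)), h(p(cons(b, e)))))))  →  h(p(cons(b, h(p(cons(b, e))))))   [R2 at 1.1.2]
2. h(p(cons(b, h(p(cons(b, e))))))  →  h(p(cons(b, e)))   [R6 at 1.1.2]
3. h(p(cons(b, e)))  →  e   [R6 at ε]

e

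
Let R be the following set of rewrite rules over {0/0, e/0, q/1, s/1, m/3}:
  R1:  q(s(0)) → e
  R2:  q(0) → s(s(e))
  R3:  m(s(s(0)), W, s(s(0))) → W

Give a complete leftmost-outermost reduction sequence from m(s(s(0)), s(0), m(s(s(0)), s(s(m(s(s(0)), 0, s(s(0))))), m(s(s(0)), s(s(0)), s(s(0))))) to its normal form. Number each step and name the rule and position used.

s(0)

1. m(s(s(0)), s(0), m(s(s(0)), s(s(m(s(s(0)), 0, s(s(0))))), m(s(s(0)), s(s(0)), s(s(0)))))  →  m(s(s(0)), s(0), m(s(s(0)), s(s(0)), m(s(s(0)), s(s(0)), s(s(0)))))   [R3 at 3.2.1.1]
2. m(s(s(0)), s(0), m(s(s(0)), s(s(0)), m(s(s(0)), s(s(0)), s(s(0)))))  →  m(s(s(0)), s(0), m(s(s(0)), s(s(0)), s(s(0))))   [R3 at 3.3]
3. m(s(s(0)), s(0), m(s(s(0)), s(s(0)), s(s(0))))  →  m(s(s(0)), s(0), s(s(0)))   [R3 at 3]
4. m(s(s(0)), s(0), s(s(0)))  →  s(0)   [R3 at ε]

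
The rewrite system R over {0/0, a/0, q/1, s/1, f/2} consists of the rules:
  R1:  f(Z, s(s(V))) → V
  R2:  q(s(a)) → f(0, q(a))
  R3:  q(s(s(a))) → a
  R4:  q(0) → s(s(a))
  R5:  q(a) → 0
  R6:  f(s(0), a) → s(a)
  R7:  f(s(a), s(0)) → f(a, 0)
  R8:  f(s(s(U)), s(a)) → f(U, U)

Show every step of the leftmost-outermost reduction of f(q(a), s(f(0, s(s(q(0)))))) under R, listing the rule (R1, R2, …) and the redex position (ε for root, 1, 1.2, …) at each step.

1. f(q(a), s(f(0, s(s(q(0))))))  →  f(0, s(f(0, s(s(q(0))))))   [R5 at 1]
2. f(0, s(f(0, s(s(q(0))))))  →  f(0, s(q(0)))   [R1 at 2.1]
3. f(0, s(q(0)))  →  f(0, s(s(s(a))))   [R4 at 2.1]
4. f(0, s(s(s(a))))  →  s(a)   [R1 at ε]

s(a)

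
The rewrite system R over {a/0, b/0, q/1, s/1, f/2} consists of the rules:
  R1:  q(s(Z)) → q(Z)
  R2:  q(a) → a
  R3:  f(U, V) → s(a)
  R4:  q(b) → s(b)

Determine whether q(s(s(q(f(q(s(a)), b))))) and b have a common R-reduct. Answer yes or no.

no — NF(t₁) = a, NF(t₂) = b

Reduce t₁ = q(s(s(q(f(q(s(a)), b))))):
1. q(s(s(q(f(q(s(a)), b)))))  →  q(s(q(f(q(s(a)), b))))   [R1 at ε]
2. q(s(q(f(q(s(a)), b))))  →  q(q(f(q(s(a)), b)))   [R1 at ε]
3. q(q(f(q(s(a)), b)))  →  q(q(s(a)))   [R3 at 1.1]
4. q(q(s(a)))  →  q(q(a))   [R1 at 1]
5. q(q(a))  →  q(a)   [R2 at 1]
6. q(a)  →  a   [R2 at ε]

Reduce t₂ = b:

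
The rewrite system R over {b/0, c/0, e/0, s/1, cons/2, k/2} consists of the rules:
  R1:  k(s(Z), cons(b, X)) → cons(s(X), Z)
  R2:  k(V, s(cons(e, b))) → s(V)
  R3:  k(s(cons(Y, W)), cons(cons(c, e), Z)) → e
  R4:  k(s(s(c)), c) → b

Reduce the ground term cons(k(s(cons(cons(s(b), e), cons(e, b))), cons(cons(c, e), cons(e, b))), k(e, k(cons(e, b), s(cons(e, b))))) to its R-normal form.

cons(e, s(e))

1. cons(k(s(cons(cons(s(b), e), cons(e, b))), cons(cons(c, e), cons(e, b))), k(e, k(cons(e, b), s(cons(e, b)))))  →  cons(e, k(e, k(cons(e, b), s(cons(e, b)))))   [R3 at 1]
2. cons(e, k(e, k(cons(e, b), s(cons(e, b)))))  →  cons(e, k(e, s(cons(e, b))))   [R2 at 2.2]
3. cons(e, k(e, s(cons(e, b))))  →  cons(e, s(e))   [R2 at 2]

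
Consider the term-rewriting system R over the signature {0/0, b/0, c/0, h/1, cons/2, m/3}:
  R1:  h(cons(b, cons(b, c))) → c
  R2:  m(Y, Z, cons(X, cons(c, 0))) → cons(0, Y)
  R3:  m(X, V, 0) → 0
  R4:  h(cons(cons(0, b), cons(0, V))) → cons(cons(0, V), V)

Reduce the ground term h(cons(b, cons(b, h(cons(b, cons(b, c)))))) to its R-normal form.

c

1. h(cons(b, cons(b, h(cons(b, cons(b, c))))))  →  h(cons(b, cons(b, c)))   [R1 at 1.2.2]
2. h(cons(b, cons(b, c)))  →  c   [R1 at ε]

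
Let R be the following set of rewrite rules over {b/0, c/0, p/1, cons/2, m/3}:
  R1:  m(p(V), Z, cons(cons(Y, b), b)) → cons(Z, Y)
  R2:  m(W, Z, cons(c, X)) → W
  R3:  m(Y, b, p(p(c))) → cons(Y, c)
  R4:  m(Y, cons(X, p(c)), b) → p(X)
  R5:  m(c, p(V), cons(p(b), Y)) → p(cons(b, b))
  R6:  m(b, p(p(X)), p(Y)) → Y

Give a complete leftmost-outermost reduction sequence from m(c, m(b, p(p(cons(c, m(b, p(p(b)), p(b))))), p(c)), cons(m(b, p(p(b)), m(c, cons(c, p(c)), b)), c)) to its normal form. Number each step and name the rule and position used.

c

1. m(c, m(b, p(p(cons(c, m(b, p(p(b)), p(b))))), p(c)), cons(m(b, p(p(b)), m(c, cons(c, p(c)), b)), c))  →  m(c, c, cons(m(b, p(p(b)), m(c, cons(c, p(c)), b)), c))   [R6 at 2]
2. m(c, c, cons(m(b, p(p(b)), m(c, cons(c, p(c)), b)), c))  →  m(c, c, cons(m(b, p(p(b)), p(c)), c))   [R4 at 3.1.3]
3. m(c, c, cons(m(b, p(p(b)), p(c)), c))  →  m(c, c, cons(c, c))   [R6 at 3.1]
4. m(c, c, cons(c, c))  →  c   [R2 at ε]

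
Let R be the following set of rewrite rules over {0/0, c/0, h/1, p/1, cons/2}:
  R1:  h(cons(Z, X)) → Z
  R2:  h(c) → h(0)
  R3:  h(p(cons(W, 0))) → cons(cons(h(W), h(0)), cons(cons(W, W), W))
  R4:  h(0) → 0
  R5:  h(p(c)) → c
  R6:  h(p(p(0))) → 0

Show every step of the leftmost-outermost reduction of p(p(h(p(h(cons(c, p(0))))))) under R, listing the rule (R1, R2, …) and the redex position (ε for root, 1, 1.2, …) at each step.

p(p(c))

1. p(p(h(p(h(cons(c, p(0)))))))  →  p(p(h(p(c))))   [R1 at 1.1.1.1]
2. p(p(h(p(c))))  →  p(p(c))   [R5 at 1.1]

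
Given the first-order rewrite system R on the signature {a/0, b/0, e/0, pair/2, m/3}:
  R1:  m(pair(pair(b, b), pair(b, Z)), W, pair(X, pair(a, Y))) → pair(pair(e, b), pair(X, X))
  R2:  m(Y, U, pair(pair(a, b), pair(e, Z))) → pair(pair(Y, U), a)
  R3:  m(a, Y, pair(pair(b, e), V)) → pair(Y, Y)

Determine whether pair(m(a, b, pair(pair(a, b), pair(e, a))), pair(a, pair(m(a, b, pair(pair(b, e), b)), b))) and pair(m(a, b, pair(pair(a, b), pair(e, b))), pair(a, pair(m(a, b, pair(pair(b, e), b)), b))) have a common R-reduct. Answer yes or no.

Reduce t₁ = pair(m(a, b, pair(pair(a, b), pair(e, a))), pair(a, pair(m(a, b, pair(pair(b, e), b)), b))):
1. pair(m(a, b, pair(pair(a, b), pair(e, a))), pair(a, pair(m(a, b, pair(pair(b, e), b)), b)))  →  pair(pair(pair(a, b), a), pair(a, pair(m(a, b, pair(pair(b, e), b)), b)))   [R2 at 1]
2. pair(pair(pair(a, b), a), pair(a, pair(m(a, b, pair(pair(b, e), b)), b)))  →  pair(pair(pair(a, b), a), pair(a, pair(pair(b, b), b)))   [R3 at 2.2.1]

Reduce t₂ = pair(m(a, b, pair(pair(a, b), pair(e, b))), pair(a, pair(m(a, b, pair(pair(b, e), b)), b))):
1. pair(m(a, b, pair(pair(a, b), pair(e, b))), pair(a, pair(m(a, b, pair(pair(b, e), b)), b)))  →  pair(pair(pair(a, b), a), pair(a, pair(m(a, b, pair(pair(b, e), b)), b)))   [R2 at 1]
2. pair(pair(pair(a, b), a), pair(a, pair(m(a, b, pair(pair(b, e), b)), b)))  →  pair(pair(pair(a, b), a), pair(a, pair(pair(b, b), b)))   [R3 at 2.2.1]

yes — NF(t₁) = pair(pair(pair(a, b), a), pair(a, pair(pair(b, b), b))), NF(t₂) = pair(pair(pair(a, b), a), pair(a, pair(pair(b, b), b)))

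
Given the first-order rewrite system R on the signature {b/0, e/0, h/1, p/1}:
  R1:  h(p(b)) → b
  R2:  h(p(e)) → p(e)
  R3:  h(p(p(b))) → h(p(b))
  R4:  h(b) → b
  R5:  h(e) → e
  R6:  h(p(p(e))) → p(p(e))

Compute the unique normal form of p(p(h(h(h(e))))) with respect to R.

1. p(p(h(h(h(e)))))  →  p(p(h(h(e))))   [R5 at 1.1.1.1]
2. p(p(h(h(e))))  →  p(p(h(e)))   [R5 at 1.1.1]
3. p(p(h(e)))  →  p(p(e))   [R5 at 1.1]

p(p(e))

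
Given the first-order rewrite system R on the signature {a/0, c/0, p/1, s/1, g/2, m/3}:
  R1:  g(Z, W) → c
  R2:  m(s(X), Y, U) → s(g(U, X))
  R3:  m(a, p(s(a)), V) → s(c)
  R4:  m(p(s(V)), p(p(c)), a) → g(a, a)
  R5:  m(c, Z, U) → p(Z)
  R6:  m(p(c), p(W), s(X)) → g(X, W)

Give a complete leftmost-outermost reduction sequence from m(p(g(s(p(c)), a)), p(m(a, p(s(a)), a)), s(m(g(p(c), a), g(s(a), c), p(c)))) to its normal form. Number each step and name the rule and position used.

1. m(p(g(s(p(c)), a)), p(m(a, p(s(a)), a)), s(m(g(p(c), a), g(s(a), c), p(c))))  →  m(p(c), p(m(a, p(s(a)), a)), s(m(g(p(c), a), g(s(a), c), p(c))))   [R1 at 1.1]
2. m(p(c), p(m(a, p(s(a)), a)), s(m(g(p(c), a), g(s(a), c), p(c))))  →  g(m(g(p(c), a), g(s(a), c), p(c)), m(a, p(s(a)), a))   [R6 at ε]
3. g(m(g(p(c), a), g(s(a), c), p(c)), m(a, p(s(a)), a))  →  c   [R1 at ε]

c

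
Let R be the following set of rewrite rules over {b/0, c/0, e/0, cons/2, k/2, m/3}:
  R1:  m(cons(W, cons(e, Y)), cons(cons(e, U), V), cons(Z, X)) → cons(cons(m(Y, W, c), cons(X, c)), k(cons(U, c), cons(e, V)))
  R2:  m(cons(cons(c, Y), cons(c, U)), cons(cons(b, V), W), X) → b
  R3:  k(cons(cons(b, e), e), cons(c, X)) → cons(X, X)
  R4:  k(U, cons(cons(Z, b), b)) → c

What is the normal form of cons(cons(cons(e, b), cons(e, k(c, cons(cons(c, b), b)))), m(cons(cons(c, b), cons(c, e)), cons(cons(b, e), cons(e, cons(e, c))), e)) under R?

1. cons(cons(cons(e, b), cons(e, k(c, cons(cons(c, b), b)))), m(cons(cons(c, b), cons(c, e)), cons(cons(b, e), cons(e, cons(e, c))), e))  →  cons(cons(cons(e, b), cons(e, c)), m(cons(cons(c, b), cons(c, e)), cons(cons(b, e), cons(e, cons(e, c))), e))   [R4 at 1.2.2]
2. cons(cons(cons(e, b), cons(e, c)), m(cons(cons(c, b), cons(c, e)), cons(cons(b, e), cons(e, cons(e, c))), e))  →  cons(cons(cons(e, b), cons(e, c)), b)   [R2 at 2]

cons(cons(cons(e, b), cons(e, c)), b)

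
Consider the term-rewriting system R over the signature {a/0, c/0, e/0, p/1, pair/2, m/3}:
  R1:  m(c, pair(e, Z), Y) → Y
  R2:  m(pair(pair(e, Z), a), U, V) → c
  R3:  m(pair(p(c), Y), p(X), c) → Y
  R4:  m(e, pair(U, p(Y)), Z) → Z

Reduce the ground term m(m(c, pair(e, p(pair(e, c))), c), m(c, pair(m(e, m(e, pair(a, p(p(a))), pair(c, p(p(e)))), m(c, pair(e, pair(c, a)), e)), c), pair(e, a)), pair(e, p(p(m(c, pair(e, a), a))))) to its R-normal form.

pair(e, p(p(a)))

1. m(m(c, pair(e, p(pair(e, c))), c), m(c, pair(m(e, m(e, pair(a, p(p(a))), pair(c, p(p(e)))), m(c, pair(e, pair(c, a)), e)), c), pair(e, a)), pair(e, p(p(m(c, pair(e, a), a)))))  →  m(c, m(c, pair(m(e, m(e, pair(a, p(p(a))), pair(c, p(p(e)))), m(c, pair(e, pair(c, a)), e)), c), pair(e, a)), pair(e, p(p(m(c, pair(e, a), a)))))   [R1 at 1]
2. m(c, m(c, pair(m(e, m(e, pair(a, p(p(a))), pair(c, p(p(e)))), m(c, pair(e, pair(c, a)), e)), c), pair(e, a)), pair(e, p(p(m(c, pair(e, a), a)))))  →  m(c, m(c, pair(m(e, pair(c, p(p(e))), m(c, pair(e, pair(c, a)), e)), c), pair(e, a)), pair(e, p(p(m(c, pair(e, a), a)))))   [R4 at 2.2.1.2]
3. m(c, m(c, pair(m(e, pair(c, p(p(e))), m(c, pair(e, pair(c, a)), e)), c), pair(e, a)), pair(e, p(p(m(c, pair(e, a), a)))))  →  m(c, m(c, pair(m(c, pair(e, pair(c, a)), e), c), pair(e, a)), pair(e, p(p(m(c, pair(e, a), a)))))   [R4 at 2.2.1]
4. m(c, m(c, pair(m(c, pair(e, pair(c, a)), e), c), pair(e, a)), pair(e, p(p(m(c, pair(e, a), a)))))  →  m(c, m(c, pair(e, c), pair(e, a)), pair(e, p(p(m(c, pair(e, a), a)))))   [R1 at 2.2.1]
5. m(c, m(c, pair(e, c), pair(e, a)), pair(e, p(p(m(c, pair(e, a), a)))))  →  m(c, pair(e, a), pair(e, p(p(m(c, pair(e, a), a)))))   [R1 at 2]
6. m(c, pair(e, a), pair(e, p(p(m(c, pair(e, a), a)))))  →  pair(e, p(p(m(c, pair(e, a), a))))   [R1 at ε]
7. pair(e, p(p(m(c, pair(e, a), a))))  →  pair(e, p(p(a)))   [R1 at 2.1.1]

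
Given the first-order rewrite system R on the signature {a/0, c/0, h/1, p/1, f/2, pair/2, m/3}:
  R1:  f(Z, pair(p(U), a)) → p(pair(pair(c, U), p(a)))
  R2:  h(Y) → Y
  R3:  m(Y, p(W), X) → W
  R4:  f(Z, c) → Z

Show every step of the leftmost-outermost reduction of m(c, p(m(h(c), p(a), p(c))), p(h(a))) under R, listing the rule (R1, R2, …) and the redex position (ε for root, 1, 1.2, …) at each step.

a

1. m(c, p(m(h(c), p(a), p(c))), p(h(a)))  →  m(h(c), p(a), p(c))   [R3 at ε]
2. m(h(c), p(a), p(c))  →  a   [R3 at ε]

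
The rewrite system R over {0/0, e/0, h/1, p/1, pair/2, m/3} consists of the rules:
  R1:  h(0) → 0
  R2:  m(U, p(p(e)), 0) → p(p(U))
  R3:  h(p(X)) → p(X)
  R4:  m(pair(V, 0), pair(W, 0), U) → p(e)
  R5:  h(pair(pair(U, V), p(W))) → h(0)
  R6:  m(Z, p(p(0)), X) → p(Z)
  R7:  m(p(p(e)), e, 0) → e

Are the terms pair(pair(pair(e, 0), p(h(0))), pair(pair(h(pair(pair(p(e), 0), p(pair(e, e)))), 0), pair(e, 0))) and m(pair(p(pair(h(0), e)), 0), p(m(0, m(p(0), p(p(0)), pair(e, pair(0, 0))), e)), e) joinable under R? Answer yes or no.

no — NF(t₁) = pair(pair(pair(e, 0), p(0)), pair(pair(0, 0), pair(e, 0))), NF(t₂) = p(pair(p(pair(0, e)), 0))

Reduce t₁ = pair(pair(pair(e, 0), p(h(0))), pair(pair(h(pair(pair(p(e), 0), p(pair(e, e)))), 0), pair(e, 0))):
1. pair(pair(pair(e, 0), p(h(0))), pair(pair(h(pair(pair(p(e), 0), p(pair(e, e)))), 0), pair(e, 0)))  →  pair(pair(pair(e, 0), p(0)), pair(pair(h(pair(pair(p(e), 0), p(pair(e, e)))), 0), pair(e, 0)))   [R1 at 1.2.1]
2. pair(pair(pair(e, 0), p(0)), pair(pair(h(pair(pair(p(e), 0), p(pair(e, e)))), 0), pair(e, 0)))  →  pair(pair(pair(e, 0), p(0)), pair(pair(h(0), 0), pair(e, 0)))   [R5 at 2.1.1]
3. pair(pair(pair(e, 0), p(0)), pair(pair(h(0), 0), pair(e, 0)))  →  pair(pair(pair(e, 0), p(0)), pair(pair(0, 0), pair(e, 0)))   [R1 at 2.1.1]

Reduce t₂ = m(pair(p(pair(h(0), e)), 0), p(m(0, m(p(0), p(p(0)), pair(e, pair(0, 0))), e)), e):
1. m(pair(p(pair(h(0), e)), 0), p(m(0, m(p(0), p(p(0)), pair(e, pair(0, 0))), e)), e)  →  m(pair(p(pair(0, e)), 0), p(m(0, m(p(0), p(p(0)), pair(e, pair(0, 0))), e)), e)   [R1 at 1.1.1.1]
2. m(pair(p(pair(0, e)), 0), p(m(0, m(p(0), p(p(0)), pair(e, pair(0, 0))), e)), e)  →  m(pair(p(pair(0, e)), 0), p(m(0, p(p(0)), e)), e)   [R6 at 2.1.2]
3. m(pair(p(pair(0, e)), 0), p(m(0, p(p(0)), e)), e)  →  m(pair(p(pair(0, e)), 0), p(p(0)), e)   [R6 at 2.1]
4. m(pair(p(pair(0, e)), 0), p(p(0)), e)  →  p(pair(p(pair(0, e)), 0))   [R6 at ε]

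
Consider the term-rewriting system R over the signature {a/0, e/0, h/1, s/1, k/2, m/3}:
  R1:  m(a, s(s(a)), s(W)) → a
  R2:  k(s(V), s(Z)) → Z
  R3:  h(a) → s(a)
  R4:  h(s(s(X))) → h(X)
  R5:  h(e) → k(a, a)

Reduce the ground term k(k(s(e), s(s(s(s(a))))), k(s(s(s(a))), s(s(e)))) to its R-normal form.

1. k(k(s(e), s(s(s(s(a))))), k(s(s(s(a))), s(s(e))))  →  k(s(s(s(a))), k(s(s(s(a))), s(s(e))))   [R2 at 1]
2. k(s(s(s(a))), k(s(s(s(a))), s(s(e))))  →  k(s(s(s(a))), s(e))   [R2 at 2]
3. k(s(s(s(a))), s(e))  →  e   [R2 at ε]

e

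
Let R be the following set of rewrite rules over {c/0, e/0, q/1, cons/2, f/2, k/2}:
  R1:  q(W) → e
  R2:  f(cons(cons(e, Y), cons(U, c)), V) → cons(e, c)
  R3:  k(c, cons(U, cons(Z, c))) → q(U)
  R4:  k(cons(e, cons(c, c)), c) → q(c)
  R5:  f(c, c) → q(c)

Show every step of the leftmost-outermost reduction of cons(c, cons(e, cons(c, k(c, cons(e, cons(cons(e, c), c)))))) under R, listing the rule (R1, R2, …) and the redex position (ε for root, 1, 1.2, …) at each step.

cons(c, cons(e, cons(c, e)))

1. cons(c, cons(e, cons(c, k(c, cons(e, cons(cons(e, c), c))))))  →  cons(c, cons(e, cons(c, q(e))))   [R3 at 2.2.2]
2. cons(c, cons(e, cons(c, q(e))))  →  cons(c, cons(e, cons(c, e)))   [R1 at 2.2.2]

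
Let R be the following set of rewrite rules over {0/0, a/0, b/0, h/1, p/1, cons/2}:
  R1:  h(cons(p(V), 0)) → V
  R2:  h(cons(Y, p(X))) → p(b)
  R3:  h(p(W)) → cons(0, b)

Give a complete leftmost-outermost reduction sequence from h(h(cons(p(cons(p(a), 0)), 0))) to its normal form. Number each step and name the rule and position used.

1. h(h(cons(p(cons(p(a), 0)), 0)))  →  h(cons(p(a), 0))   [R1 at 1]
2. h(cons(p(a), 0))  →  a   [R1 at ε]

a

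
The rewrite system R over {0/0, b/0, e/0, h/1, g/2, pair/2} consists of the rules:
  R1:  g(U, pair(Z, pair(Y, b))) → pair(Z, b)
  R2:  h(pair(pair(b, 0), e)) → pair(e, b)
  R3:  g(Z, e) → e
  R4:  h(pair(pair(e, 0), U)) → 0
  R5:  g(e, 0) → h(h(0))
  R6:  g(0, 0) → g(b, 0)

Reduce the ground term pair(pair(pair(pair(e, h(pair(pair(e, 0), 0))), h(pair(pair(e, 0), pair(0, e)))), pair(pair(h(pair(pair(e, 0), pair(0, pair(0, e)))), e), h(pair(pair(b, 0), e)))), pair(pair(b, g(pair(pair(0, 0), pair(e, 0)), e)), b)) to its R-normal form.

1. pair(pair(pair(pair(e, h(pair(pair(e, 0), 0))), h(pair(pair(e, 0), pair(0, e)))), pair(pair(h(pair(pair(e, 0), pair(0, pair(0, e)))), e), h(pair(pair(b, 0), e)))), pair(pair(b, g(pair(pair(0, 0), pair(e, 0)), e)), b))  →  pair(pair(pair(pair(e, 0), h(pair(pair(e, 0), pair(0, e)))), pair(pair(h(pair(pair(e, 0), pair(0, pair(0, e)))), e), h(pair(pair(b, 0), e)))), pair(pair(b, g(pair(pair(0, 0), pair(e, 0)), e)), b))   [R4 at 1.1.1.2]
2. pair(pair(pair(pair(e, 0), h(pair(pair(e, 0), pair(0, e)))), pair(pair(h(pair(pair(e, 0), pair(0, pair(0, e)))), e), h(pair(pair(b, 0), e)))), pair(pair(b, g(pair(pair(0, 0), pair(e, 0)), e)), b))  →  pair(pair(pair(pair(e, 0), 0), pair(pair(h(pair(pair(e, 0), pair(0, pair(0, e)))), e), h(pair(pair(b, 0), e)))), pair(pair(b, g(pair(pair(0, 0), pair(e, 0)), e)), b))   [R4 at 1.1.2]
3. pair(pair(pair(pair(e, 0), 0), pair(pair(h(pair(pair(e, 0), pair(0, pair(0, e)))), e), h(pair(pair(b, 0), e)))), pair(pair(b, g(pair(pair(0, 0), pair(e, 0)), e)), b))  →  pair(pair(pair(pair(e, 0), 0), pair(pair(0, e), h(pair(pair(b, 0), e)))), pair(pair(b, g(pair(pair(0, 0), pair(e, 0)), e)), b))   [R4 at 1.2.1.1]
4. pair(pair(pair(pair(e, 0), 0), pair(pair(0, e), h(pair(pair(b, 0), e)))), pair(pair(b, g(pair(pair(0, 0), pair(e, 0)), e)), b))  →  pair(pair(pair(pair(e, 0), 0), pair(pair(0, e), pair(e, b))), pair(pair(b, g(pair(pair(0, 0), pair(e, 0)), e)), b))   [R2 at 1.2.2]
5. pair(pair(pair(pair(e, 0), 0), pair(pair(0, e), pair(e, b))), pair(pair(b, g(pair(pair(0, 0), pair(e, 0)), e)), b))  →  pair(pair(pair(pair(e, 0), 0), pair(pair(0, e), pair(e, b))), pair(pair(b, e), b))   [R3 at 2.1.2]

pair(pair(pair(pair(e, 0), 0), pair(pair(0, e), pair(e, b))), pair(pair(b, e), b))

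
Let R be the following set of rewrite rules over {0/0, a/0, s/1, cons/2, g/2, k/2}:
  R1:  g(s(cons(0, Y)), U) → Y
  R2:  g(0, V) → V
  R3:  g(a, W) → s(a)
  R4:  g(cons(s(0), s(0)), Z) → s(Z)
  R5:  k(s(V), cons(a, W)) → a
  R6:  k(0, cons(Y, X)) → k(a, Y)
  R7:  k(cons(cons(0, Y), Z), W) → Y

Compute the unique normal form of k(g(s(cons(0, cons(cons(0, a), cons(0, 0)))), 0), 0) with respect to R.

a

1. k(g(s(cons(0, cons(cons(0, a), cons(0, 0)))), 0), 0)  →  k(cons(cons(0, a), cons(0, 0)), 0)   [R1 at 1]
2. k(cons(cons(0, a), cons(0, 0)), 0)  →  a   [R7 at ε]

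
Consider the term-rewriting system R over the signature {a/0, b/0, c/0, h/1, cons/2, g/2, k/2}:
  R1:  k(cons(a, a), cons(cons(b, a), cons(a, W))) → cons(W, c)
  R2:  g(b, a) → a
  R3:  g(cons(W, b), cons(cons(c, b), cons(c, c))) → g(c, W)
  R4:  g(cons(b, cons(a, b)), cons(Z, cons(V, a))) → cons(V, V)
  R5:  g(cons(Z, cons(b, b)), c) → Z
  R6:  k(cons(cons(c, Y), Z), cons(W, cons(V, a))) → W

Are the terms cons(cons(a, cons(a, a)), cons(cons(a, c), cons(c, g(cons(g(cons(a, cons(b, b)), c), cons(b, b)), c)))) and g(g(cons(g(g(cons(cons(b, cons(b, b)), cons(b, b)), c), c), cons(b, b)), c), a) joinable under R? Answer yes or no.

no — NF(t₁) = cons(cons(a, cons(a, a)), cons(cons(a, c), cons(c, a))), NF(t₂) = a

Reduce t₁ = cons(cons(a, cons(a, a)), cons(cons(a, c), cons(c, g(cons(g(cons(a, cons(b, b)), c), cons(b, b)), c)))):
1. cons(cons(a, cons(a, a)), cons(cons(a, c), cons(c, g(cons(g(cons(a, cons(b, b)), c), cons(b, b)), c))))  →  cons(cons(a, cons(a, a)), cons(cons(a, c), cons(c, g(cons(a, cons(b, b)), c))))   [R5 at 2.2.2]
2. cons(cons(a, cons(a, a)), cons(cons(a, c), cons(c, g(cons(a, cons(b, b)), c))))  →  cons(cons(a, cons(a, a)), cons(cons(a, c), cons(c, a)))   [R5 at 2.2.2]

Reduce t₂ = g(g(cons(g(g(cons(cons(b, cons(b, b)), cons(b, b)), c), c), cons(b, b)), c), a):
1. g(g(cons(g(g(cons(cons(b, cons(b, b)), cons(b, b)), c), c), cons(b, b)), c), a)  →  g(g(g(cons(cons(b, cons(b, b)), cons(b, b)), c), c), a)   [R5 at 1]
2. g(g(g(cons(cons(b, cons(b, b)), cons(b, b)), c), c), a)  →  g(g(cons(b, cons(b, b)), c), a)   [R5 at 1.1]
3. g(g(cons(b, cons(b, b)), c), a)  →  g(b, a)   [R5 at 1]
4. g(b, a)  →  a   [R2 at ε]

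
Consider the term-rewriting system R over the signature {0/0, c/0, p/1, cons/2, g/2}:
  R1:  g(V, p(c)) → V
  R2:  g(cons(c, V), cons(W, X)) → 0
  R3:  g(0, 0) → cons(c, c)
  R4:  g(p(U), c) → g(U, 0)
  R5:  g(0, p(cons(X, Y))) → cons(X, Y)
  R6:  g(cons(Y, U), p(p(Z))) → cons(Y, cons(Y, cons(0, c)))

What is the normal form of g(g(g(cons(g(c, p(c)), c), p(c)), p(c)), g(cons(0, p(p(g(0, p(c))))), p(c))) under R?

1. g(g(g(cons(g(c, p(c)), c), p(c)), p(c)), g(cons(0, p(p(g(0, p(c))))), p(c)))  →  g(g(cons(g(c, p(c)), c), p(c)), g(cons(0, p(p(g(0, p(c))))), p(c)))   [R1 at 1]
2. g(g(cons(g(c, p(c)), c), p(c)), g(cons(0, p(p(g(0, p(c))))), p(c)))  →  g(cons(g(c, p(c)), c), g(cons(0, p(p(g(0, p(c))))), p(c)))   [R1 at 1]
3. g(cons(g(c, p(c)), c), g(cons(0, p(p(g(0, p(c))))), p(c)))  →  g(cons(c, c), g(cons(0, p(p(g(0, p(c))))), p(c)))   [R1 at 1.1]
4. g(cons(c, c), g(cons(0, p(p(g(0, p(c))))), p(c)))  →  g(cons(c, c), cons(0, p(p(g(0, p(c))))))   [R1 at 2]
5. g(cons(c, c), cons(0, p(p(g(0, p(c))))))  →  0   [R2 at ε]

0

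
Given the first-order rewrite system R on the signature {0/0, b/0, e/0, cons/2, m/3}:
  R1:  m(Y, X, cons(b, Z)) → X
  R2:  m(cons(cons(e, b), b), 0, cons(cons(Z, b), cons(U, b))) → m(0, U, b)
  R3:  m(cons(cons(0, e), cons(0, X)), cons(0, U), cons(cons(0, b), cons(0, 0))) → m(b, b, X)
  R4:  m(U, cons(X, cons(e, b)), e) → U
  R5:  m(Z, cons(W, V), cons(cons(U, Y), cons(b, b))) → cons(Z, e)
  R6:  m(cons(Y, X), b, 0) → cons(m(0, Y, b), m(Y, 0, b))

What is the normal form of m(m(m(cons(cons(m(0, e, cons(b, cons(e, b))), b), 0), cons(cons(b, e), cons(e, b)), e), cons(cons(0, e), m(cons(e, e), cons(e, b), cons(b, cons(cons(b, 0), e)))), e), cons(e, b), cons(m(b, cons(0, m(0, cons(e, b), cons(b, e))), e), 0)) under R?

cons(e, b)

1. m(m(m(cons(cons(m(0, e, cons(b, cons(e, b))), b), 0), cons(cons(b, e), cons(e, b)), e), cons(cons(0, e), m(cons(e, e), cons(e, b), cons(b, cons(cons(b, 0), e)))), e), cons(e, b), cons(m(b, cons(0, m(0, cons(e, b), cons(b, e))), e), 0))  →  m(m(cons(cons(m(0, e, cons(b, cons(e, b))), b), 0), cons(cons(0, e), m(cons(e, e), cons(e, b), cons(b, cons(cons(b, 0), e)))), e), cons(e, b), cons(m(b, cons(0, m(0, cons(e, b), cons(b, e))), e), 0))   [R4 at 1.1]
2. m(m(cons(cons(m(0, e, cons(b, cons(e, b))), b), 0), cons(cons(0, e), m(cons(e, e), cons(e, b), cons(b, cons(cons(b, 0), e)))), e), cons(e, b), cons(m(b, cons(0, m(0, cons(e, b), cons(b, e))), e), 0))  →  m(m(cons(cons(e, b), 0), cons(cons(0, e), m(cons(e, e), cons(e, b), cons(b, cons(cons(b, 0), e)))), e), cons(e, b), cons(m(b, cons(0, m(0, cons(e, b), cons(b, e))), e), 0))   [R1 at 1.1.1.1]
3. m(m(cons(cons(e, b), 0), cons(cons(0, e), m(cons(e, e), cons(e, b), cons(b, cons(cons(b, 0), e)))), e), cons(e, b), cons(m(b, cons(0, m(0, cons(e, b), cons(b, e))), e), 0))  →  m(m(cons(cons(e, b), 0), cons(cons(0, e), cons(e, b)), e), cons(e, b), cons(m(b, cons(0, m(0, cons(e, b), cons(b, e))), e), 0))   [R1 at 1.2.2]
4. m(m(cons(cons(e, b), 0), cons(cons(0, e), cons(e, b)), e), cons(e, b), cons(m(b, cons(0, m(0, cons(e, b), cons(b, e))), e), 0))  →  m(cons(cons(e, b), 0), cons(e, b), cons(m(b, cons(0, m(0, cons(e, b), cons(b, e))), e), 0))   [R4 at 1]
5. m(cons(cons(e, b), 0), cons(e, b), cons(m(b, cons(0, m(0, cons(e, b), cons(b, e))), e), 0))  →  m(cons(cons(e, b), 0), cons(e, b), cons(m(b, cons(0, cons(e, b)), e), 0))   [R1 at 3.1.2.2]
6. m(cons(cons(e, b), 0), cons(e, b), cons(m(b, cons(0, cons(e, b)), e), 0))  →  m(cons(cons(e, b), 0), cons(e, b), cons(b, 0))   [R4 at 3.1]
7. m(cons(cons(e, b), 0), cons(e, b), cons(b, 0))  →  cons(e, b)   [R1 at ε]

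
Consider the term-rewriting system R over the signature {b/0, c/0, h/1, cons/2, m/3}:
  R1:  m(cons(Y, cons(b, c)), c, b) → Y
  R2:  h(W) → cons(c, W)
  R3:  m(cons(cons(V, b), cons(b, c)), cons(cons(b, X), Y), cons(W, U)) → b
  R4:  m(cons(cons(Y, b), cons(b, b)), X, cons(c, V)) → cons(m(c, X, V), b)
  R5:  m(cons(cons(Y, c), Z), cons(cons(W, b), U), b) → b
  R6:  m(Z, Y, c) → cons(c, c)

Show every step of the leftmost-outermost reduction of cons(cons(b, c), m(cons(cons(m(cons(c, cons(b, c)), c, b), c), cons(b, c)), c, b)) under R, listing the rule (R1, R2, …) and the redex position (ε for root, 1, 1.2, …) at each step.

1. cons(cons(b, c), m(cons(cons(m(cons(c, cons(b, c)), c, b), c), cons(b, c)), c, b))  →  cons(cons(b, c), cons(m(cons(c, cons(b, c)), c, b), c))   [R1 at 2]
2. cons(cons(b, c), cons(m(cons(c, cons(b, c)), c, b), c))  →  cons(cons(b, c), cons(c, c))   [R1 at 2.1]

cons(cons(b, c), cons(c, c))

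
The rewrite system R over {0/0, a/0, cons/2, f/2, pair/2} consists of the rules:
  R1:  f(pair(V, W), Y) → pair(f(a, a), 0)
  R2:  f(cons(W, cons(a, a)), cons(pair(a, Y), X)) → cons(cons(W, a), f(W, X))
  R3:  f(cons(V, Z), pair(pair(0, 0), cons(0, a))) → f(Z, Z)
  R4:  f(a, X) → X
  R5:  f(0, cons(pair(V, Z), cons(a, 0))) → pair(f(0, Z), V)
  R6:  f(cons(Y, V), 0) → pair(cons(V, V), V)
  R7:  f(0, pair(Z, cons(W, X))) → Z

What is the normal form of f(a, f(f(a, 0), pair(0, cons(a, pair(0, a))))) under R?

0

1. f(a, f(f(a, 0), pair(0, cons(a, pair(0, a)))))  →  f(f(a, 0), pair(0, cons(a, pair(0, a))))   [R4 at ε]
2. f(f(a, 0), pair(0, cons(a, pair(0, a))))  →  f(0, pair(0, cons(a, pair(0, a))))   [R4 at 1]
3. f(0, pair(0, cons(a, pair(0, a))))  →  0   [R7 at ε]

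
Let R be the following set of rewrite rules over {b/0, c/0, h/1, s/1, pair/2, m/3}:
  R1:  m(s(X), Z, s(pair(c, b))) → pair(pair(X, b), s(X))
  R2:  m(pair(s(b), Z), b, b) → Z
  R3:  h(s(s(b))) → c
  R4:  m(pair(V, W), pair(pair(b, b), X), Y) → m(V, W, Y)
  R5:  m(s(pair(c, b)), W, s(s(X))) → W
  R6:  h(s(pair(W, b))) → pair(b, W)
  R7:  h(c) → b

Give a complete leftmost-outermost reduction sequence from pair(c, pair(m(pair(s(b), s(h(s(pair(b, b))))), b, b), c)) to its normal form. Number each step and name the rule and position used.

pair(c, pair(s(pair(b, b)), c))

1. pair(c, pair(m(pair(s(b), s(h(s(pair(b, b))))), b, b), c))  →  pair(c, pair(s(h(s(pair(b, b)))), c))   [R2 at 2.1]
2. pair(c, pair(s(h(s(pair(b, b)))), c))  →  pair(c, pair(s(pair(b, b)), c))   [R6 at 2.1.1]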